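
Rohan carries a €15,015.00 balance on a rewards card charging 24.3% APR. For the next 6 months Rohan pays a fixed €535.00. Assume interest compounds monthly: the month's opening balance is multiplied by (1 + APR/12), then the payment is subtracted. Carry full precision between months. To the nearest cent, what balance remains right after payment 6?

Monthly rate r = 24.3%/12 = 2.025% = 0.02025.
Each month: B ← B·(1+r) − €535.00.
Month 1: interest €304.05; balance after payment €14,784.05.
Month 2: interest €299.38; balance after payment €14,548.43.
Month 3: interest €294.61; balance after payment €14,308.04.
Month 4: interest €289.74; balance after payment €14,062.77.
Month 5: interest €284.77; balance after payment €13,812.55.
Month 6: interest €279.70; balance after payment €13,557.25.

€13,557.25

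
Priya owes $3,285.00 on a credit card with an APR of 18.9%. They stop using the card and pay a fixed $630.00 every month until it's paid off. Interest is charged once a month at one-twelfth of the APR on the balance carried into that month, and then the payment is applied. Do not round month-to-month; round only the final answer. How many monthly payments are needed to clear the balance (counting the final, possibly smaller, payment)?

Monthly rate r = 18.9%/12 = 1.575% = 0.01575.
Recurrence: B ← B·(1+r) − $630.00.
Month 1: interest $51.74; balance after payment $2,706.74.
Month 2: interest $42.63; balance after payment $2,119.37.
Month 3: interest $33.38; balance after payment $1,522.75.
Month 4: interest $23.98; balance after payment $916.73.
Month 5: interest $14.44; balance after payment $301.17.
Month 6: interest $4.74; balance after payment $0.00.

6 payments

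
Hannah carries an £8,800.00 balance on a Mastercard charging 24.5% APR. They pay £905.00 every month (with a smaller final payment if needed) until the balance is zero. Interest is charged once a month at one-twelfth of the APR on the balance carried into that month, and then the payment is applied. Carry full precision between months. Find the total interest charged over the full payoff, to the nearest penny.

Monthly rate r = 24.5%/12 = 2.04167% = 0.0204167.
Payoff takes n = ⌈−ln(1 − rB₀/P)/ln(1+r)⌉ = ⌈10.950⌉ = 11 payments; the last is £859.86.
Total paid = 10·£905.00 + £859.86 = £9,909.86.
Total interest = total paid − principal = £9,909.86 − £8,800.00 = £1,109.86.

£1,109.86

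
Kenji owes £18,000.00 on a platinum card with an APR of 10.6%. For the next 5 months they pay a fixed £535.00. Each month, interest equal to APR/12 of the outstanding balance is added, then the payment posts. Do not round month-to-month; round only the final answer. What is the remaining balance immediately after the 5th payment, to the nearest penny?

Monthly rate r = 10.6%/12 = 0.883333% = 0.00883333.
Each month: B ← B·(1+r) − £535.00.
Month 1: interest £159.00; balance after payment £17,624.00.
Month 2: interest £155.68; balance after payment £17,244.68.
Month 3: interest £152.33; balance after payment £16,862.01.
Month 4: interest £148.95; balance after payment £16,475.95.
Month 5: interest £145.54; balance after payment £16,086.49.

£16,086.49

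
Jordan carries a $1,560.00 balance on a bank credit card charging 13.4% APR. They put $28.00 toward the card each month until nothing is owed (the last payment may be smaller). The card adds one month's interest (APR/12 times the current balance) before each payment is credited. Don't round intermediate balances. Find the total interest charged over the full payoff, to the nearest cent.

Monthly rate r = 13.4%/12 = 1.11667% = 0.0111667.
Payoff takes n = ⌈−ln(1 − rB₀/P)/ln(1+r)⌉ = ⌈87.641⌉ = 88 payments; the last is $18.00.
Total paid = 87·$28.00 + $18.00 = $2,454.00.
Total interest = total paid − principal = $2,454.00 − $1,560.00 = $894.00.

$894.00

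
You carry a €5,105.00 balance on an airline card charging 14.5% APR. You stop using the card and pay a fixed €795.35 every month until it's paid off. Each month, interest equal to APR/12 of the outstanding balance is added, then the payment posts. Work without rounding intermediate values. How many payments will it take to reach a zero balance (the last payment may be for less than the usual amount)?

7 months

Monthly rate r = 14.5%/12 = 1.20833% = 0.0120833.
Recurrence: B ← B·(1+r) − €795.35.
Month 1: interest €61.69; balance after payment €4,371.34.
Month 2: interest €52.82; balance after payment €3,628.81.
Closed form: n = −ln(1 − rB₀/P)/ln(1+r) = −ln(0.92244)/ln(1.01208) ≈ 6.721, so the balance reaches zero during payment 7.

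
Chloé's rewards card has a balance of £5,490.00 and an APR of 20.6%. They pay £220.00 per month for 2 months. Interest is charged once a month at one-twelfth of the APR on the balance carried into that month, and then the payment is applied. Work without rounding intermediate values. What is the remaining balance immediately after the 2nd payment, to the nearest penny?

Monthly rate r = 20.6%/12 = 1.71667% = 0.0171667.
Each month: B ← B·(1+r) − £220.00.
Month 1: interest £94.25; balance after payment £5,364.24.
Month 2: interest £92.09; balance after payment £5,236.33.

£5,236.33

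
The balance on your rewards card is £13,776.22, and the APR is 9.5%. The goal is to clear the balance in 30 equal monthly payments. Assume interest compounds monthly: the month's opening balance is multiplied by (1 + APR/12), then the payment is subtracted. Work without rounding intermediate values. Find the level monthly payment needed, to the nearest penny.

£517.70

Monthly rate r = 9.5%/12 = 0.791667% = 0.00791667.
Level-payment amortization: P = B₀·r / (1 − (1+r)^(−n)) = 13776.22·0.00791667 / (1 − 1.00792^(−30)).
Denominator 1 − (1+r)^(−30) = 0.210665291.
P = 109.062 / 0.210665291 ≈ 517.70.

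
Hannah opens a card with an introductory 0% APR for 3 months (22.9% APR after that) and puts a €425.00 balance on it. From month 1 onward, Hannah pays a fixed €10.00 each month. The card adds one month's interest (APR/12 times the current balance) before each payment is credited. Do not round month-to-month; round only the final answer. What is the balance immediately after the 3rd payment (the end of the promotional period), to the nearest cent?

Promo months 1–3 at r₀ = 0%/12 = 0; months 4+ at r₁ = 22.9%/12 = 0.0190833.
After month 3 (no interest yet): B = €425.00 − 3·€10.00 = €395.00.

€395.00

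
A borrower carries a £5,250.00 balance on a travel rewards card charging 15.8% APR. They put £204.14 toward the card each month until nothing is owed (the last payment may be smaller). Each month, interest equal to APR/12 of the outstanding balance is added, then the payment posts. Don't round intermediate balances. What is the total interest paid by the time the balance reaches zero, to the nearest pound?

£1,202

Monthly rate r = 15.8%/12 = 1.31667% = 0.0131667.
Payoff takes n = ⌈−ln(1 − rB₀/P)/ln(1+r)⌉ = ⌈31.605⌉ = 32 payments; the last is £123.88.
Total paid = 31·£204.14 + £123.88 = £6,452.22.
Total interest = total paid − principal = £6,452.22 − £5,250.00 = £1,202.22.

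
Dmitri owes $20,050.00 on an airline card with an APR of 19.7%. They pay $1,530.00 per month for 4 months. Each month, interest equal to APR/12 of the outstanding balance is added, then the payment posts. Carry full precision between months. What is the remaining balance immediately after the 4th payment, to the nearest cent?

$15,127.03

Monthly rate r = 19.7%/12 = 1.64167% = 0.0164167.
Each month: B ← B·(1+r) − $1,530.00.
Month 1: interest $329.15; balance after payment $18,849.15.
Month 2: interest $309.44; balance after payment $17,628.59.
Month 3: interest $289.40; balance after payment $16,388.00.
Month 4: interest $269.04; balance after payment $15,127.03.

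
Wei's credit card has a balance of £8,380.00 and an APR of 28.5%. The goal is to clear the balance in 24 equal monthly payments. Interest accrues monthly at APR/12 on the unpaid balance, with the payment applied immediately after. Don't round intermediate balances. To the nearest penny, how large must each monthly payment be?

£462.10

Monthly rate r = 28.5%/12 = 2.375% = 0.02375.
Level-payment amortization: P = B₀·r / (1 − (1+r)^(−n)) = 8380.00·0.02375 / (1 − 1.02375^(−24)).
Denominator 1 − (1+r)^(−24) = 0.430693627.
P = 199.025 / 0.430693627 ≈ 462.10.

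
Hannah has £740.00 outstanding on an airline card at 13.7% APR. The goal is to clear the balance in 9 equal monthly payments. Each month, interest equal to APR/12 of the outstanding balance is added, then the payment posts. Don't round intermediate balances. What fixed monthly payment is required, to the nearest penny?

£86.99

Monthly rate r = 13.7%/12 = 1.14167% = 0.0114167.
Level-payment amortization: P = B₀·r / (1 − (1+r)^(−n)) = 740.00·0.0114167 / (1 − 1.01142^(−9)).
Denominator 1 − (1+r)^(−9) = 0.0971220498.
P = 8.44833 / 0.0971220498 ≈ 86.99.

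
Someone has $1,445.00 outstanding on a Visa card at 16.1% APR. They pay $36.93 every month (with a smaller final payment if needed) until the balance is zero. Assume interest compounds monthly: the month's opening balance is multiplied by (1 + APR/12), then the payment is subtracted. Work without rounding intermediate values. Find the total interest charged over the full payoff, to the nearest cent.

$617.67

Monthly rate r = 16.1%/12 = 1.34167% = 0.0134167.
Payoff takes n = ⌈−ln(1 − rB₀/P)/ln(1+r)⌉ = ⌈55.853⌉ = 56 payments; the last is $31.52.
Total paid = 55·$36.93 + $31.52 = $2,062.67.
Total interest = total paid − principal = $2,062.67 − $1,445.00 = $617.67.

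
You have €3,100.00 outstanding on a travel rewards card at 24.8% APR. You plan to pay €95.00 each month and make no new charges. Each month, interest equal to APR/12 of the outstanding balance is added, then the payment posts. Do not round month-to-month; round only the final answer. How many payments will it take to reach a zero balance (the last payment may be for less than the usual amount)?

Monthly rate r = 24.8%/12 = 2.06667% = 0.0206667.
Recurrence: B ← B·(1+r) − €95.00.
Month 1: interest €64.07; balance after payment €3,069.07.
Month 2: interest €63.43; balance after payment €3,037.49.
Closed form: n = −ln(1 − rB₀/P)/ln(1+r) = −ln(0.32561)/ln(1.02067) ≈ 54.851, so the balance reaches zero during payment 55.

55 payments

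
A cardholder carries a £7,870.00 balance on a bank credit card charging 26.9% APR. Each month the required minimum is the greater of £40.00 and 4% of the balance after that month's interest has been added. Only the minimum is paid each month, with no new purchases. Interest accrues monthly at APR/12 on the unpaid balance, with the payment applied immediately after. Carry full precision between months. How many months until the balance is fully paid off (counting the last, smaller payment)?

148 months

Monthly rate r = 26.9%/12 = 2.24167% = 0.0224167.
While 4% of the post-interest balance exceeds £40.00, each month B ← (B·(1+r))·(1 − 0.04), i.e. B shrinks by the factor (1+r)·0.96 = 0.98152.
This holds for months 1–112. Entering month 113 the balance is £974.27; 4% of the post-interest balance is now below £40.00, so the flat £40.00 minimum applies from here.
From month 113 a fixed £40.00 at rate r clears £974.27 in 36 more payments. Total: 112 + 36 = 148 months.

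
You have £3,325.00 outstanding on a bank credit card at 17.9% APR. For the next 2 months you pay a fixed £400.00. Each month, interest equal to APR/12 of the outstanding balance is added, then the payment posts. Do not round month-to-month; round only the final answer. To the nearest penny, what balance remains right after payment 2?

£2,618.97

Monthly rate r = 17.9%/12 = 1.49167% = 0.0149167.
Each month: B ← B·(1+r) − £400.00.
Month 1: interest £49.60; balance after payment £2,974.60.
Month 2: interest £44.37; balance after payment £2,618.97.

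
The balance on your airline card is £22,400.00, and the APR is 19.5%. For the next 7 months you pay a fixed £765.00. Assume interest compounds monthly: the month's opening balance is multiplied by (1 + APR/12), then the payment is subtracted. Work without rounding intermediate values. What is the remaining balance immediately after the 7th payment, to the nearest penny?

Monthly rate r = 19.5%/12 = 1.625% = 0.01625.
Each month: B ← B·(1+r) − £765.00.
Month 1: interest £364.00; balance after payment £21,999.00.
Month 2: interest £357.48; balance after payment £21,591.48.
Month 3: interest £350.86; balance after payment £21,177.35.
Month 4: interest £344.13; balance after payment £20,756.48.
Month 5: interest £337.29; balance after payment £20,328.77.
Month 6: interest £330.34; balance after payment £19,894.11.
Month 7: interest £323.28; balance after payment £19,452.39.

£19,452.39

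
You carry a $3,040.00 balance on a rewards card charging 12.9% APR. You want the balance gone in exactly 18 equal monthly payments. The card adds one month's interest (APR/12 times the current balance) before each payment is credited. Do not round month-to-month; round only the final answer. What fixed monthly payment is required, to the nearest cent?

Monthly rate r = 12.9%/12 = 1.075% = 0.01075.
Level-payment amortization: P = B₀·r / (1 − (1+r)^(−n)) = 3040.00·0.01075 / (1 − 1.01075^(−18)).
Denominator 1 − (1+r)^(−18) = 0.175078733.
P = 32.68 / 0.175078733 ≈ 186.66.

$186.66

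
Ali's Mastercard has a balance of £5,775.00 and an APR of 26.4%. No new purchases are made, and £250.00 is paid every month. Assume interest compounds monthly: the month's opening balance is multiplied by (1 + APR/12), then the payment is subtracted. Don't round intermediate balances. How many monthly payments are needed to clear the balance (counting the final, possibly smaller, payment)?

33 months

Monthly rate r = 26.4%/12 = 2.2% = 0.022.
Recurrence: B ← B·(1+r) − £250.00.
Month 1: interest £127.05; balance after payment £5,652.05.
Month 2: interest £124.35; balance after payment £5,526.40.
Closed form: n = −ln(1 − rB₀/P)/ln(1+r) = −ln(0.4918)/ln(1.022) ≈ 32.612, so the balance reaches zero during payment 33.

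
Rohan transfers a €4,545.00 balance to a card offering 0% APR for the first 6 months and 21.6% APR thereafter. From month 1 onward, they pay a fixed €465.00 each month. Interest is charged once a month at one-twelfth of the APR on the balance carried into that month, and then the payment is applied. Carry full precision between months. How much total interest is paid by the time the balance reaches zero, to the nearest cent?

Promo months 1–6 at r₀ = 0%/12 = 0; months 7+ at r₁ = 21.6%/12 = 0.018.
After month 6 (no interest yet): B = €4,545.00 − 6·€465.00 = €1,755.00.
Then at r₁ with €465.00/mo: n₂ = −ln(1 − r₁·B/P)/ln(1+r₁) ≈ 3.94 → 4 more payments.
Total paid = 9·€465.00 + €438.99 = €4,623.99; interest = €4,623.99 − €4,545.00 = €78.99.

€78.99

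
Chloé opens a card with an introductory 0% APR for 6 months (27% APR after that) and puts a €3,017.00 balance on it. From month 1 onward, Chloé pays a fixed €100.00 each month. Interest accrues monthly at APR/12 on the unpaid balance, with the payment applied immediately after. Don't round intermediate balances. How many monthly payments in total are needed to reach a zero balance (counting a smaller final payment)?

42 payments

Promo months 1–6 at r₀ = 0%/12 = 0; months 7+ at r₁ = 27%/12 = 0.0225.
After month 6 (no interest yet): B = €3,017.00 − 6·€100.00 = €2,417.00.
Then at r₁ with €100.00/mo: n₂ = −ln(1 − r₁·B/P)/ln(1+r₁) ≈ 35.27 → 36 more payments.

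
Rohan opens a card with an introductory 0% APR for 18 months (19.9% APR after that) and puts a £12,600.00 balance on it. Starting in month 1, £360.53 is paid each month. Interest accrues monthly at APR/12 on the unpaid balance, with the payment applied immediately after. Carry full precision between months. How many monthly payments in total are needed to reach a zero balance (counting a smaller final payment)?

Promo months 1–18 at r₀ = 0%/12 = 0; months 19+ at r₁ = 19.9%/12 = 0.0165833.
After month 18 (no interest yet): B = £12,600.00 − 18·£360.53 = £6,110.46.
Then at r₁ with £360.53/mo: n₂ = −ln(1 − r₁·B/P)/ln(1+r₁) ≈ 20.06 → 21 more payments.

39 months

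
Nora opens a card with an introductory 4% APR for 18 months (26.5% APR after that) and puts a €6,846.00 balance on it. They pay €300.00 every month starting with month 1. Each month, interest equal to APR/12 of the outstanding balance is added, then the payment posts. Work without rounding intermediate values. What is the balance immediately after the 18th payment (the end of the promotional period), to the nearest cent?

Promo months 1–18 at r₀ = 4%/12 = 0.00333333; months 19+ at r₁ = 26.5%/12 = 0.0220833.
After month 18: iterate B ← B·(1+r₀) − €300.00 for 18 months → €1,712.85.

€1,712.85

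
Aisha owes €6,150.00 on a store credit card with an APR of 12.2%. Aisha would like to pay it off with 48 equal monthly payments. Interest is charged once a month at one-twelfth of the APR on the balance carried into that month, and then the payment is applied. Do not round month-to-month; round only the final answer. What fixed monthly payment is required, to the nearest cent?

Monthly rate r = 12.2%/12 = 1.01667% = 0.0101667.
Level-payment amortization: P = B₀·r / (1 − (1+r)^(−n)) = 6150.00·0.0101667 / (1 − 1.01017^(−48)).
Denominator 1 − (1+r)^(−48) = 0.384632741.
P = 62.525 / 0.384632741 ≈ 162.56.

€162.56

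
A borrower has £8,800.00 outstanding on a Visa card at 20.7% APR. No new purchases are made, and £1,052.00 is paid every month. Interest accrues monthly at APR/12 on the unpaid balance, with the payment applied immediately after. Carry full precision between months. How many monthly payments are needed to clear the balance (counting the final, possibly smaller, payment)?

10 payments

Monthly rate r = 20.7%/12 = 1.725% = 0.01725.
Recurrence: B ← B·(1+r) − £1,052.00.
Month 1: interest £151.80; balance after payment £7,899.80.
Month 2: interest £136.27; balance after payment £6,984.07.
Closed form: n = −ln(1 − rB₀/P)/ln(1+r) = −ln(0.8557)/ln(1.01725) ≈ 9.111, so the balance reaches zero during payment 10.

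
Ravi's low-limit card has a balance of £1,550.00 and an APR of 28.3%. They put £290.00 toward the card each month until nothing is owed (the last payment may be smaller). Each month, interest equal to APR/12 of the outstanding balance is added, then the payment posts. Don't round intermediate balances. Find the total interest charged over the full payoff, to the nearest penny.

Monthly rate r = 28.3%/12 = 2.35833% = 0.0235833.
Payoff takes n = ⌈−ln(1 − rB₀/P)/ln(1+r)⌉ = ⌈5.780⌉ = 6 payments; the last is £226.80.
Total paid = 5·£290.00 + £226.80 = £1,676.80.
Total interest = total paid − principal = £1,676.80 − £1,550.00 = £126.80.

£126.80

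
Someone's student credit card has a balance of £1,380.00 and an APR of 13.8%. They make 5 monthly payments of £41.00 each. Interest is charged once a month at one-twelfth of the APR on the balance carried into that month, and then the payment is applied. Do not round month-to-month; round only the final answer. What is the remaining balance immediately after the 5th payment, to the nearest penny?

£1,251.43

Monthly rate r = 13.8%/12 = 1.15% = 0.0115.
Each month: B ← B·(1+r) − £41.00.
Month 1: interest £15.87; balance after payment £1,354.87.
Month 2: interest £15.58; balance after payment £1,329.45.
Month 3: interest £15.29; balance after payment £1,303.74.
Month 4: interest £14.99; balance after payment £1,277.73.
Month 5: interest £14.69; balance after payment £1,251.43.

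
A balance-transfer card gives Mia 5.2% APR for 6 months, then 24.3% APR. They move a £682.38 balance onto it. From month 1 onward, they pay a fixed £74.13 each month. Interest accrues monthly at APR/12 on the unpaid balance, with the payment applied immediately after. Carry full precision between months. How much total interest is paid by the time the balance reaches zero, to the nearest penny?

Promo months 1–6 at r₀ = 5.2%/12 = 0.00433333; months 7+ at r₁ = 24.3%/12 = 0.02025.
After month 6: iterate B ← B·(1+r₀) − £74.13 for 6 months → £250.69.
Then at r₁ with £74.13/mo: n₂ = −ln(1 − r₁·B/P)/ln(1+r₁) ≈ 3.54 → 4 more payments.
Total paid = 9·£74.13 + £40.10 = £707.27; interest = £707.27 − £682.38 = £24.89.

£24.89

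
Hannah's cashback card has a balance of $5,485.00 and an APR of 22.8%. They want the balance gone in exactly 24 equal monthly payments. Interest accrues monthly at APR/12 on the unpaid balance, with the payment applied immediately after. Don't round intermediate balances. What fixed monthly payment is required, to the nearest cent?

$286.72

Monthly rate r = 22.8%/12 = 1.9% = 0.019.
Level-payment amortization: P = B₀·r / (1 − (1+r)^(−n)) = 5485.00·0.019 / (1 − 1.019^(−24)).
Denominator 1 − (1+r)^(−24) = 0.363468964.
P = 104.215 / 0.363468964 ≈ 286.72.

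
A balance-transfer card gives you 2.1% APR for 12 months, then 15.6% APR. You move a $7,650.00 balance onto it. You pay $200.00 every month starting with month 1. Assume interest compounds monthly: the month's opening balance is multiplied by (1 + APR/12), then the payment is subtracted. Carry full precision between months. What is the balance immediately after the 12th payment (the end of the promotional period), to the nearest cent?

Promo months 1–12 at r₀ = 2.1%/12 = 0.00175; months 13+ at r₁ = 15.6%/12 = 0.013.
After month 12: iterate B ← B·(1+r₀) − $200.00 for 12 months → $5,388.97.

$5,388.97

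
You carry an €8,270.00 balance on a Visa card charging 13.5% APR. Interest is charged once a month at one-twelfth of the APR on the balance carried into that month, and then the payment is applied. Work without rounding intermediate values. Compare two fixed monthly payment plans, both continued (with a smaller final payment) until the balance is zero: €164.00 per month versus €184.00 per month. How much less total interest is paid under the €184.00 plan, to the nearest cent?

€693.66

Monthly rate r = 13.5%/12 = 1.125% = 0.01125.
At €164.00/mo: n = ⌈−ln(1 − rB₀/P)/ln(1+r)⌉ = 75 payments (last €144.68); total interest = total paid − €8,270.00 = €4,010.68.
At €184.00/mo: 63 payments (last €179.02); total interest €3,317.02.
Interest saved = €4,010.68 − €3,317.02 = €693.66.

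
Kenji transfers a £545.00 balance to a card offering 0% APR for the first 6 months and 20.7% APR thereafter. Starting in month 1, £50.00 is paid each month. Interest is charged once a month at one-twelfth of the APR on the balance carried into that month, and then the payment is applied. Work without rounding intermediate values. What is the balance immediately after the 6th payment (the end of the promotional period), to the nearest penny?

Promo months 1–6 at r₀ = 0%/12 = 0; months 7+ at r₁ = 20.7%/12 = 0.01725.
After month 6 (no interest yet): B = £545.00 − 6·£50.00 = £245.00.

£245.00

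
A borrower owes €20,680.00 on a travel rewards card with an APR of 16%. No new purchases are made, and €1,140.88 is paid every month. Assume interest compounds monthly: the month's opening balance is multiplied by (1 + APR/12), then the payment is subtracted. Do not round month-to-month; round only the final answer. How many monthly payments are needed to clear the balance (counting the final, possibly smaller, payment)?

Monthly rate r = 16%/12 = 1.33333% = 0.0133333.
Recurrence: B ← B·(1+r) − €1,140.88.
Month 1: interest €275.73; balance after payment €19,814.85.
Month 2: interest €264.20; balance after payment €18,938.17.
Closed form: n = −ln(1 − rB₀/P)/ln(1+r) = −ln(0.75832)/ln(1.01333) ≈ 20.887, so the balance reaches zero during payment 21.

21 payments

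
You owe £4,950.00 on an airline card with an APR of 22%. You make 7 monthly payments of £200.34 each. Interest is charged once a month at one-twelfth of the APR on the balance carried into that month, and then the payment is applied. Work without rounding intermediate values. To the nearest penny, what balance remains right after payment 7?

£4,139.36

Monthly rate r = 22%/12 = 1.83333% = 0.0183333.
Each month: B ← B·(1+r) − £200.34.
Month 1: interest £90.75; balance after payment £4,840.41.
Month 2: interest £88.74; balance after payment £4,728.81.
Month 3: interest £86.69; balance after payment £4,615.17.
Month 4: interest £84.61; balance after payment £4,499.44.
Month 5: interest £82.49; balance after payment £4,381.59.
Month 6: interest £80.33; balance after payment £4,261.58.
Month 7: interest £78.13; balance after payment £4,139.36.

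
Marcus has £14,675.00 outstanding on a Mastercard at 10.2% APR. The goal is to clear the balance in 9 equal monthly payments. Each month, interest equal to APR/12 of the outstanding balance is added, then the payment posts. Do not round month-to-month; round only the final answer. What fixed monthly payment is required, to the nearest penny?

£1,700.64

Monthly rate r = 10.2%/12 = 0.85% = 0.0085.
Level-payment amortization: P = B₀·r / (1 − (1+r)^(−n)) = 14675.00·0.0085 / (1 − 1.0085^(−9)).
Denominator 1 − (1+r)^(−9) = 0.0733475527.
P = 124.737 / 0.0733475527 ≈ 1700.64.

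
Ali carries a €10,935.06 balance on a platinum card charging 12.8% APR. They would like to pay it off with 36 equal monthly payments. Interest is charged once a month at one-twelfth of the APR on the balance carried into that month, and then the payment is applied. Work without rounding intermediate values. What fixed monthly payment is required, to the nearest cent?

€367.39

Monthly rate r = 12.8%/12 = 1.06667% = 0.0106667.
Level-payment amortization: P = B₀·r / (1 − (1+r)^(−n)) = 10935.06·0.0106667 / (1 − 1.01067^(−36)).
Denominator 1 − (1+r)^(−36) = 0.317482047.
P = 116.641 / 0.317482047 ≈ 367.39.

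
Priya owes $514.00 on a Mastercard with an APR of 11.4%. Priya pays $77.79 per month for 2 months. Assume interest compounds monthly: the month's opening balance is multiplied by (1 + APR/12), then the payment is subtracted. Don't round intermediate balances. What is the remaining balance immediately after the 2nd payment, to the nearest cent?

Monthly rate r = 11.4%/12 = 0.95% = 0.0095.
Each month: B ← B·(1+r) − $77.79.
Month 1: interest $4.88; balance after payment $441.09.
Month 2: interest $4.19; balance after payment $367.49.

$367.49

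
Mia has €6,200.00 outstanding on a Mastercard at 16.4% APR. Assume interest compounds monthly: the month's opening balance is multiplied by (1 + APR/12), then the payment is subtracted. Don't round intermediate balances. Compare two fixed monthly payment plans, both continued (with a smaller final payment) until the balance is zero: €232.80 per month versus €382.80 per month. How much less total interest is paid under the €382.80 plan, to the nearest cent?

Monthly rate r = 16.4%/12 = 1.36667% = 0.0136667.
At €232.80/mo: n = ⌈−ln(1 − rB₀/P)/ln(1+r)⌉ = 34 payments (last €78.75); total interest = total paid − €6,200.00 = €1,561.15.
At €382.80/mo: 19 payments (last €165.93); total interest €856.33.
Interest saved = €1,561.15 − €856.33 = €704.82.

€704.82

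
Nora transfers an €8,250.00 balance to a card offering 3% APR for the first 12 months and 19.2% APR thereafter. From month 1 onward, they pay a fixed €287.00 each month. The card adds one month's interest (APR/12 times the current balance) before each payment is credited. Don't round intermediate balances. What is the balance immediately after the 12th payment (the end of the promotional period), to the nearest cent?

Promo months 1–12 at r₀ = 3%/12 = 0.0025; months 13+ at r₁ = 19.2%/12 = 0.016.
After month 12: iterate B ← B·(1+r₀) − €287.00 for 12 months → €5,009.18.

€5,009.18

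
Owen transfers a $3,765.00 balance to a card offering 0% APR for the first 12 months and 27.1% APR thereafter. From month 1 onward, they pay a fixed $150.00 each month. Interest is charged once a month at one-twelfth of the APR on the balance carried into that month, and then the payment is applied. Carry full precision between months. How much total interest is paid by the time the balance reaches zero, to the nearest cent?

Promo months 1–12 at r₀ = 0%/12 = 0; months 13+ at r₁ = 27.1%/12 = 0.0225833.
After month 12 (no interest yet): B = $3,765.00 − 12·$150.00 = $1,965.00.
Then at r₁ with $150.00/mo: n₂ = −ln(1 − r₁·B/P)/ln(1+r₁) ≈ 15.71 → 16 more payments.
Total paid = 27·$150.00 + $106.27 = $4,156.27; interest = $4,156.27 − $3,765.00 = $391.27.

$391.27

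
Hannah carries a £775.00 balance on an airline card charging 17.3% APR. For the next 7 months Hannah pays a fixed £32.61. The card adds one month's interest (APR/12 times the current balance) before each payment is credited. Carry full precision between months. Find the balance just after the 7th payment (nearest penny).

£618.29

Monthly rate r = 17.3%/12 = 1.44167% = 0.0144167.
Each month: B ← B·(1+r) − £32.61.
Month 1: interest £11.17; balance after payment £753.56.
Month 2: interest £10.86; balance after payment £731.82.
Month 3: interest £10.55; balance after payment £709.76.
Month 4: interest £10.23; balance after payment £687.38.
Month 5: interest £9.91; balance after payment £664.68.
Month 6: interest £9.58; balance after payment £641.65.
Month 7: interest £9.25; balance after payment £618.29.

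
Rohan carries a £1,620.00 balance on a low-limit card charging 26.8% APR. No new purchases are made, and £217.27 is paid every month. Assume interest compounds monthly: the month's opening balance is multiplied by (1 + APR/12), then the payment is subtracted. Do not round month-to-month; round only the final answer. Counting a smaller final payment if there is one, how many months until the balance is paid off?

Monthly rate r = 26.8%/12 = 2.23333% = 0.0223333.
Recurrence: B ← B·(1+r) − £217.27.
Month 1: interest £36.18; balance after payment £1,438.91.
Month 2: interest £32.14; balance after payment £1,253.78.
Closed form: n = −ln(1 − rB₀/P)/ln(1+r) = −ln(0.83348)/ln(1.02233) ≈ 8.247, so the balance reaches zero during payment 9.

9 months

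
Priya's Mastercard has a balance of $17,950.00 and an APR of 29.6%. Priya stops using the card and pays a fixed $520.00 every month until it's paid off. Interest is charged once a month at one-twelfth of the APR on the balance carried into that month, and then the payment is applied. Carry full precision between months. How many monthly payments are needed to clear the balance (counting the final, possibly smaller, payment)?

Monthly rate r = 29.6%/12 = 2.46667% = 0.0246667.
Recurrence: B ← B·(1+r) − $520.00.
Month 1: interest $442.77; balance after payment $17,872.77.
Month 2: interest $440.86; balance after payment $17,793.63.
Closed form: n = −ln(1 − rB₀/P)/ln(1+r) = −ln(0.14853)/ln(1.02467) ≈ 78.260, so the balance reaches zero during payment 79.

79 months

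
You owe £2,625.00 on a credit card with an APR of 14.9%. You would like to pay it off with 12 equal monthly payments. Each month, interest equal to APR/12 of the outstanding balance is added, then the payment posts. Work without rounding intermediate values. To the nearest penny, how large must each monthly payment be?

£236.80

Monthly rate r = 14.9%/12 = 1.24167% = 0.0124167.
Level-payment amortization: P = B₀·r / (1 − (1+r)^(−n)) = 2625.00·0.0124167 / (1 − 1.01242^(−12)).
Denominator 1 − (1+r)^(−12) = 0.137640072.
P = 32.5938 / 0.137640072 ≈ 236.80.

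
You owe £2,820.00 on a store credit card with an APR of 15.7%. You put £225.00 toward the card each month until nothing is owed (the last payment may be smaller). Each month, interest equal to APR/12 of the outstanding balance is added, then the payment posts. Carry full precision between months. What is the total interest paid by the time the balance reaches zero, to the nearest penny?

Monthly rate r = 15.7%/12 = 1.30833% = 0.0130833.
Payoff takes n = ⌈−ln(1 − rB₀/P)/ln(1+r)⌉ = ⌈13.779⌉ = 14 payments; the last is £175.42.
Total paid = 13·£225.00 + £175.42 = £3,100.42.
Total interest = total paid − principal = £3,100.42 − £2,820.00 = £280.42.

£280.42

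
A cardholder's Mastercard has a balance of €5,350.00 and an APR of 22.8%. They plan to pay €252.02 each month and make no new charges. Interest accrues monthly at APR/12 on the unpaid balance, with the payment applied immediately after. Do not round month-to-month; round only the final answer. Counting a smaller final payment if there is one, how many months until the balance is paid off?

Monthly rate r = 22.8%/12 = 1.9% = 0.019.
Recurrence: B ← B·(1+r) − €252.02.
Month 1: interest €101.65; balance after payment €5,199.63.
Month 2: interest €98.79; balance after payment €5,046.40.
Closed form: n = −ln(1 − rB₀/P)/ln(1+r) = −ln(0.59666)/ln(1.019) ≈ 27.437, so the balance reaches zero during payment 28.

28 payments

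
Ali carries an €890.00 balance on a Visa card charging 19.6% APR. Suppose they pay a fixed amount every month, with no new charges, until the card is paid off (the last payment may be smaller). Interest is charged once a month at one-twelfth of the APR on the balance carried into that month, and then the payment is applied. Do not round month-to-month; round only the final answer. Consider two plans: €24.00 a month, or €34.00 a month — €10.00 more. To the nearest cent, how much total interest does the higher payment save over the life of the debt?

€207.92

Monthly rate r = 19.6%/12 = 1.63333% = 0.0163333.
At €24.00/mo: n = ⌈−ln(1 − rB₀/P)/ln(1+r)⌉ = 58 payments (last €10.64); total interest = total paid − €890.00 = €488.64.
At €34.00/mo: 35 payments (last €14.72); total interest €280.72.
Interest saved = €488.64 − €280.72 = €207.92.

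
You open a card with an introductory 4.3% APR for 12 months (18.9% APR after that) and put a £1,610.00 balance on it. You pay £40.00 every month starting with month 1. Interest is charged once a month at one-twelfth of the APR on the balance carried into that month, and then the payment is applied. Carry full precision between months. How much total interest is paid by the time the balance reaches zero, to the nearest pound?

£490

Promo months 1–12 at r₀ = 4.3%/12 = 0.00358333; months 13+ at r₁ = 18.9%/12 = 0.01575.
After month 12: iterate B ← B·(1+r₀) − £40.00 for 12 months → £1,191.04.
Then at r₁ with £40.00/mo: n₂ = −ln(1 − r₁·B/P)/ln(1+r₁) ≈ 40.50 → 41 more payments.
Total paid = 52·£40.00 + £20.17 = £2,100.17; interest = £2,100.17 − £1,610.00 = £490.17.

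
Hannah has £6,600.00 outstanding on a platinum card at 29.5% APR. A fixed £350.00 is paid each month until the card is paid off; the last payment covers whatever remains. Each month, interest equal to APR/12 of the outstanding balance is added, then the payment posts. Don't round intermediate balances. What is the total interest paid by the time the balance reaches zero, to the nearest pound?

£2,377

Monthly rate r = 29.5%/12 = 2.45833% = 0.0245833.
Payoff takes n = ⌈−ln(1 − rB₀/P)/ln(1+r)⌉ = ⌈25.645⌉ = 26 payments; the last is £226.82.
Total paid = 25·£350.00 + £226.82 = £8,976.82.
Total interest = total paid − principal = £8,976.82 − £6,600.00 = £2,376.82.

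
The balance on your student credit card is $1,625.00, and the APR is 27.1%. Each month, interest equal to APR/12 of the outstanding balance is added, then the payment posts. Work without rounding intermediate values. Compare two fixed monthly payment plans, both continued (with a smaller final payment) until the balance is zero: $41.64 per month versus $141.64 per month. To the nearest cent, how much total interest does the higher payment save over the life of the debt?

Monthly rate r = 27.1%/12 = 2.25833% = 0.0225833.
At $41.64/mo: n = ⌈−ln(1 − rB₀/P)/ln(1+r)⌉ = 96 payments (last $18.25); total interest = total paid − $1,625.00 = $2,349.05.
At $141.64/mo: 14 payments (last $61.04); total interest $277.36.
Interest saved = $2,349.05 − $277.36 = $2,071.69.

$2,071.69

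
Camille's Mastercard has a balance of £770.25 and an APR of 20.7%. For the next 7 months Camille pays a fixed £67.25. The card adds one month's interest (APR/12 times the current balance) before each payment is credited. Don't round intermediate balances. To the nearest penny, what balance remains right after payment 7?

£372.39

Monthly rate r = 20.7%/12 = 1.725% = 0.01725.
Each month: B ← B·(1+r) − £67.25.
Month 1: interest £13.29; balance after payment £716.29.
Month 2: interest £12.36; balance after payment £661.39.
Month 3: interest £11.41; balance after payment £605.55.
Month 4: interest £10.45; balance after payment £548.75.
Month 5: interest £9.47; balance after payment £490.96.
Month 6: interest £8.47; balance after payment £432.18.
Month 7: interest £7.46; balance after payment £372.39.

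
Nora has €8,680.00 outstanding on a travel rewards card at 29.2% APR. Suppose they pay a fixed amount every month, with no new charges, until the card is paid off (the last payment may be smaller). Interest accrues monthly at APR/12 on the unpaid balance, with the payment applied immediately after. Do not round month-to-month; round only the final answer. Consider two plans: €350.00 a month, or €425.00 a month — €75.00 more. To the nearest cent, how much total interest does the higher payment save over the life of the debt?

€1,319.43

Monthly rate r = 29.2%/12 = 2.43333% = 0.0243333.
At €350.00/mo: n = ⌈−ln(1 − rB₀/P)/ln(1+r)⌉ = 39 payments (last €167.00); total interest = total paid − €8,680.00 = €4,787.00.
At €425.00/mo: 29 payments (last €247.57); total interest €3,467.57.
Interest saved = €4,787.00 − €3,467.57 = €1,319.43.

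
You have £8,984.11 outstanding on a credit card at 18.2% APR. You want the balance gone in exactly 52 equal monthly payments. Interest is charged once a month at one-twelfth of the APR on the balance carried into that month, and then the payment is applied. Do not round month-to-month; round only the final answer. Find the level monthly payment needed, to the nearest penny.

£251.01

Monthly rate r = 18.2%/12 = 1.51667% = 0.0151667.
Level-payment amortization: P = B₀·r / (1 − (1+r)^(−n)) = 8984.11·0.0151667 / (1 − 1.01517^(−52)).
Denominator 1 − (1+r)^(−52) = 0.542850924.
P = 136.259 / 0.542850924 ≈ 251.01.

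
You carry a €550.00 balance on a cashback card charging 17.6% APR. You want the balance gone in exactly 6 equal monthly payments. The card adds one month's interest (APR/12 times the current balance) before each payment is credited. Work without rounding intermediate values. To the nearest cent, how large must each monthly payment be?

€96.43

Monthly rate r = 17.6%/12 = 1.46667% = 0.0146667.
Level-payment amortization: P = B₀·r / (1 − (1+r)^(−n)) = 550.00·0.0146667 / (1 − 1.01467^(−6)).
Denominator 1 − (1+r)^(−6) = 0.0836536808.
P = 8.06667 / 0.0836536808 ≈ 96.43.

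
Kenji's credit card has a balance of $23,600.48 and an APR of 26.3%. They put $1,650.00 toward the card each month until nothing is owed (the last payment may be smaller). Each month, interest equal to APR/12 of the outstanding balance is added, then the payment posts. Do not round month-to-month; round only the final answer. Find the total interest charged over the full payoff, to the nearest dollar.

$5,029

Monthly rate r = 26.3%/12 = 2.19167% = 0.0219167.
Payoff takes n = ⌈−ln(1 − rB₀/P)/ln(1+r)⌉ = ⌈17.349⌉ = 18 payments; the last is $579.62.
Total paid = 17·$1,650.00 + $579.62 = $28,629.62.
Total interest = total paid − principal = $28,629.62 − $23,600.48 = $5,029.14.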